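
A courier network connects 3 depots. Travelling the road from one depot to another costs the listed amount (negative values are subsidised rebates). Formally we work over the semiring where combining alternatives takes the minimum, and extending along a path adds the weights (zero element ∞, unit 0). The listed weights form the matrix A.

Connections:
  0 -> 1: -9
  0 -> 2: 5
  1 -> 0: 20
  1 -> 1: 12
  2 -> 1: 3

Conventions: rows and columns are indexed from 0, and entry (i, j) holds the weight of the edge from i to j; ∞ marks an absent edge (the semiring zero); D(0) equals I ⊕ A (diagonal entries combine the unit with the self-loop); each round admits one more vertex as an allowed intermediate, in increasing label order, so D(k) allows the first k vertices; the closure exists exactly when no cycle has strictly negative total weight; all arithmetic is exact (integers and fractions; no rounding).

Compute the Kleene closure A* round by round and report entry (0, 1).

D(0):
  [0, -9, 5]
  [20, 0, ∞]
  [∞, 3, 0]
D(1):
  [0, -9, 5]
  [20, 0, 25]
  [∞, 3, 0]
D(2):
  [0, -9, 5]
  [20, 0, 25]
  [23, 3, 0]
D(3):
  [0, -9, 5]
  [20, 0, 25]
  [23, 3, 0]
Answer: A*[0][1] = -9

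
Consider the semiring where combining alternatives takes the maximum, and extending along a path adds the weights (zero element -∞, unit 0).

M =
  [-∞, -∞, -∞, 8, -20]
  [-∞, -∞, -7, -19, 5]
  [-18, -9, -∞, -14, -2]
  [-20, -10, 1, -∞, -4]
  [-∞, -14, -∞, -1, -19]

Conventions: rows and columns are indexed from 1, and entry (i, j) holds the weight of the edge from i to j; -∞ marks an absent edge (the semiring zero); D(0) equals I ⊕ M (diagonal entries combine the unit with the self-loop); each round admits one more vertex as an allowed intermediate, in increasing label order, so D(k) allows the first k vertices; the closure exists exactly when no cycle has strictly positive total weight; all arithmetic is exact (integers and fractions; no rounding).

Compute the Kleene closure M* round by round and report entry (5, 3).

D(0):
  [0, -∞, -∞, 8, -20]
  [-∞, 0, -7, -19, 5]
  [-18, -9, 0, -14, -2]
  [-20, -10, 1, 0, -4]
  [-∞, -14, -∞, -1, 0]
D(1):
  [0, -∞, -∞, 8, -20]
  [-∞, 0, -7, -19, 5]
  [-18, -9, 0, -10, -2]
  [-20, -10, 1, 0, -4]
  [-∞, -14, -∞, -1, 0]
D(2):
  [0, -∞, -∞, 8, -20]
  [-∞, 0, -7, -19, 5]
  [-18, -9, 0, -10, -2]
  [-20, -10, 1, 0, -4]
  [-∞, -14, -21, -1, 0]
D(3):
  [0, -∞, -∞, 8, -20]
  [-25, 0, -7, -17, 5]
  [-18, -9, 0, -10, -2]
  [-17, -8, 1, 0, -1]
  [-39, -14, -21, -1, 0]
D(4):
  [0, 0, 9, 8, 7]
  [-25, 0, -7, -17, 5]
  [-18, -9, 0, -10, -2]
  [-17, -8, 1, 0, -1]
  [-18, -9, 0, -1, 0]
D(5):
  [0, 0, 9, 8, 7]
  [-13, 0, 5, 4, 5]
  [-18, -9, 0, -3, -2]
  [-17, -8, 1, 0, -1]
  [-18, -9, 0, -1, 0]
Answer: M*[5][3] = 0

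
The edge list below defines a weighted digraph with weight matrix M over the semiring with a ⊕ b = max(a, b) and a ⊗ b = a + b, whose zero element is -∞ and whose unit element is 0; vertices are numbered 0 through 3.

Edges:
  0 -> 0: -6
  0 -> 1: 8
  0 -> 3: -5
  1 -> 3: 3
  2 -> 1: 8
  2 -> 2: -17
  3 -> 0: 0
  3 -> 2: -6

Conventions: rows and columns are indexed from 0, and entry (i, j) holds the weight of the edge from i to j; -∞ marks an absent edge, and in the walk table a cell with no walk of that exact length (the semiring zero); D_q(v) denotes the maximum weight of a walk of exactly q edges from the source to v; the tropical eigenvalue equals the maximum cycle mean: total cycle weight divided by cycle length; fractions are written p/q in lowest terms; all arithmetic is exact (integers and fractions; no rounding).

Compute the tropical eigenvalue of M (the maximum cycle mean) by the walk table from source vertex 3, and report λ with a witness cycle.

q=0: [-∞, -∞, -∞, 0]
q=1: [0, -∞, -6, -∞]
q=2: [-6, 8, -23, -5]
q=3: [-5, 2, -11, 11]
q=4: [11, 3, 5, 5]
Optimal cycle mean attained by: cycle 0->1->3->0, total 8 + 3 + 0, length 3.
Answer: λ = 11/3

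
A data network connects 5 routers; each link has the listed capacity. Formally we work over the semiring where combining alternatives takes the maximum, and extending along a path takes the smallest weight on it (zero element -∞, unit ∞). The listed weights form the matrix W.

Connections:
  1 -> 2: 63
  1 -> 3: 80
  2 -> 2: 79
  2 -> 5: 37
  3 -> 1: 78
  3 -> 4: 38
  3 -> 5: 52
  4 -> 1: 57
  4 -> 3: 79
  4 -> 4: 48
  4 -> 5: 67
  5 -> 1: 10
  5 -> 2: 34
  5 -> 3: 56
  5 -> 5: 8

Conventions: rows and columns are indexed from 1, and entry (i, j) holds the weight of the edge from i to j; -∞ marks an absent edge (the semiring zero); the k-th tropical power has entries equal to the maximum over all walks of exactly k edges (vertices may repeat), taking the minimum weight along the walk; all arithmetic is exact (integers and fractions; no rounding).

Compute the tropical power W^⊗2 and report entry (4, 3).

W^⊗2:
  [78, 63, -∞, 38, 52]
  [10, 79, 37, -∞, 37]
  [38, 63, 78, 38, 38]
  [78, 57, 57, 48, 52]
  [56, 34, 10, 38, 52]
Key observation: the optimum is the walk 4->1->3, with weight 57 min 80 = 57.
Optimal value attained by: walk 4->1->3.
Answer: (W^⊗2)[4][3] = 57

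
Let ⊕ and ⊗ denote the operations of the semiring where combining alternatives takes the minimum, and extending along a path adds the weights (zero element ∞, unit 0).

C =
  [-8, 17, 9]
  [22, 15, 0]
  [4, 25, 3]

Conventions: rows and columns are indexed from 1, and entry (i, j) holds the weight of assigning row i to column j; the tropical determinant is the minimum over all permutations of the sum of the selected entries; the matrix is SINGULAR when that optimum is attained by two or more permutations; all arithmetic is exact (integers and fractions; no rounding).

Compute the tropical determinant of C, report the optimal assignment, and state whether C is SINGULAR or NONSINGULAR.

σ = (1, 2, 3): (-8) + 15 + 3 = 10
σ = (1, 3, 2): (-8) + 0 + 25 = 17
σ = (2, 1, 3): 17 + 22 + 3 = 42
σ = (2, 3, 1): 17 + 0 + 4 = 21
σ = (3, 1, 2): 9 + 22 + 25 = 56
σ = (3, 2, 1): 9 + 15 + 4 = 28
Optimal value attained by: σ = (1, 2, 3).
Answer: det⊕(C) = 10; verdict: NONSINGULAR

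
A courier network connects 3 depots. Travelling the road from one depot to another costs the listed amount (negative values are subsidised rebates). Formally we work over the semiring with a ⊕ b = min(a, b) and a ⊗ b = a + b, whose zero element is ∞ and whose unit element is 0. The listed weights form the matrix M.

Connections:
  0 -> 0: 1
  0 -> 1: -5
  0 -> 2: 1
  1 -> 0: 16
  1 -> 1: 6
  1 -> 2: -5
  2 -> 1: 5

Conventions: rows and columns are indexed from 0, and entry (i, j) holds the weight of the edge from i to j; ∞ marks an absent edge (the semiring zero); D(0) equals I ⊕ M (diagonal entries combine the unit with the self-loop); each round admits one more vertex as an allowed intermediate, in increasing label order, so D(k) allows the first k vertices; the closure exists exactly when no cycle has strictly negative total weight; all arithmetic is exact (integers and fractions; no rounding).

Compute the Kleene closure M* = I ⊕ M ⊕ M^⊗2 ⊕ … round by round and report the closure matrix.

D(0):
  [0, -5, 1]
  [16, 0, -5]
  [∞, 5, 0]
D(1):
  [0, -5, 1]
  [16, 0, -5]
  [∞, 5, 0]
D(2):
  [0, -5, -10]
  [16, 0, -5]
  [21, 5, 0]
D(3):
  [0, -5, -10]
  [16, 0, -5]
  [21, 5, 0]
Answer: M* = [[0, -5, -10], [16, 0, -5], [21, 5, 0]]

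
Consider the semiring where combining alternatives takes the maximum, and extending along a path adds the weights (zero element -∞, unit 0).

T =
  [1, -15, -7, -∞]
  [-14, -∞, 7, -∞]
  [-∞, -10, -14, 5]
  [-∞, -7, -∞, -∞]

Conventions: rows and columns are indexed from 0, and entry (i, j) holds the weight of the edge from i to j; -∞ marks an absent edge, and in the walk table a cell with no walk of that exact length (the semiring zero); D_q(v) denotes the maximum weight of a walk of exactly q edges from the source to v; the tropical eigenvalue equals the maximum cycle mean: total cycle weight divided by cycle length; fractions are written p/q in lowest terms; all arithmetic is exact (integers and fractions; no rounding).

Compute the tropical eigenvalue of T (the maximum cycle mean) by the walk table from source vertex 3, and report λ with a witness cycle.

q=0: [-∞, -∞, -∞, 0]
q=1: [-∞, -7, -∞, -∞]
q=2: [-21, -∞, 0, -∞]
q=3: [-20, -10, -14, 5]
q=4: [-19, -2, -3, -9]
Optimal cycle mean attained by: cycle 1->2->3->1, total 7 + 5 + (-7), length 3.
Answer: λ = 5/3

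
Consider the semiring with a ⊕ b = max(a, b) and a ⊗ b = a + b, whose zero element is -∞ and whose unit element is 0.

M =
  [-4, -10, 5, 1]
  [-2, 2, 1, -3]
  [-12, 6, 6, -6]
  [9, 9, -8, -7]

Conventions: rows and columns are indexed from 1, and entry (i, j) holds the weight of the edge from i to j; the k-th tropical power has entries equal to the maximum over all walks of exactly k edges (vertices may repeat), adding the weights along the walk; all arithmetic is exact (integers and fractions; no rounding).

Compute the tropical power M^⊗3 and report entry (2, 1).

M^⊗2:
  [10, 11, 11, -1]
  [6, 7, 7, -1]
  [4, 12, 12, 3]
  [7, 11, 14, 10]
M^⊗3:
  [9, 17, 17, 11]
  [8, 13, 13, 7]
  [12, 18, 18, 9]
  [19, 20, 20, 8]
Key observation: the optimum is the walk 2->1->4->1, with weight (-2) + 1 + 9 = 8.
Optimal value attained by: walk 2->1->4->1.
Answer: (M^⊗3)[2][1] = 8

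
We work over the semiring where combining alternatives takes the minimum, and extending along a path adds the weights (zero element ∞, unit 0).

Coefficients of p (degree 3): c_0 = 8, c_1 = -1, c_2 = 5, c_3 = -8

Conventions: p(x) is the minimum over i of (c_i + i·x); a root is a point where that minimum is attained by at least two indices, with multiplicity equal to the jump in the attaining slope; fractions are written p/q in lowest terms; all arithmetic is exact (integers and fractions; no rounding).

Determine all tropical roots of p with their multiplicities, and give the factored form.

hull edge (i=0, c=8) to (i=1, c=-1): slope -9, span 1
hull edge (i=1, c=-1) to (i=3, c=-8): slope -7/2, span 2
Factored form: p(x) = -8 ⊗ (x ⊕ 7/2) ⊗ (x ⊕ 7/2) ⊗ (x ⊕ 9)
Answer: roots = 7/2 (mult 2), 9 (mult 1)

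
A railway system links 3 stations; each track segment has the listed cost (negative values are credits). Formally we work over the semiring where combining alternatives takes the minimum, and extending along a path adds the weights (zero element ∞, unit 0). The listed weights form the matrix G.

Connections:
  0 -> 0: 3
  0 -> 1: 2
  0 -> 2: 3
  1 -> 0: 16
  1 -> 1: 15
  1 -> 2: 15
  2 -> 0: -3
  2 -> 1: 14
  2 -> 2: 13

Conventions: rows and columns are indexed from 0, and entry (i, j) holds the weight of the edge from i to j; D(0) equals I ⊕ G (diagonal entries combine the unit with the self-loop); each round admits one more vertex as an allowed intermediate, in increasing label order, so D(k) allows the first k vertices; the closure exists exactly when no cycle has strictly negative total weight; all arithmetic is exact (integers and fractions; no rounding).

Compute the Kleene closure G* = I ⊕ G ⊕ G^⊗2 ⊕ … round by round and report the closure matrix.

D(0):
  [0, 2, 3]
  [16, 0, 15]
  [-3, 14, 0]
D(1):
  [0, 2, 3]
  [16, 0, 15]
  [-3, -1, 0]
D(2):
  [0, 2, 3]
  [16, 0, 15]
  [-3, -1, 0]
D(3):
  [0, 2, 3]
  [12, 0, 15]
  [-3, -1, 0]
Answer: G* = [[0, 2, 3], [12, 0, 15], [-3, -1, 0]]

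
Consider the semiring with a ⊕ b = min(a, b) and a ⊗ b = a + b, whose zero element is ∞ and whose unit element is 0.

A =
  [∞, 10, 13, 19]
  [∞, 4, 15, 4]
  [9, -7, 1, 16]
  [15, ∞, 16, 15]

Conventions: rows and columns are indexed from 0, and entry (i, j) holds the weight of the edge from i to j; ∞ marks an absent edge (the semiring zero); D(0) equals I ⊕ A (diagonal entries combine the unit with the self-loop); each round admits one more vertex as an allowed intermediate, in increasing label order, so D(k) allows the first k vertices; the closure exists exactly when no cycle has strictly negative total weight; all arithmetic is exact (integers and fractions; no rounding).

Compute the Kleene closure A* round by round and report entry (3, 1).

D(0):
  [0, 10, 13, 19]
  [∞, 0, 15, 4]
  [9, -7, 0, 16]
  [15, ∞, 16, 0]
D(1):
  [0, 10, 13, 19]
  [∞, 0, 15, 4]
  [9, -7, 0, 16]
  [15, 25, 16, 0]
D(2):
  [0, 10, 13, 14]
  [∞, 0, 15, 4]
  [9, -7, 0, -3]
  [15, 25, 16, 0]
D(3):
  [0, 6, 13, 10]
  [24, 0, 15, 4]
  [9, -7, 0, -3]
  [15, 9, 16, 0]
D(4):
  [0, 6, 13, 10]
  [19, 0, 15, 4]
  [9, -7, 0, -3]
  [15, 9, 16, 0]
Answer: A*[3][1] = 9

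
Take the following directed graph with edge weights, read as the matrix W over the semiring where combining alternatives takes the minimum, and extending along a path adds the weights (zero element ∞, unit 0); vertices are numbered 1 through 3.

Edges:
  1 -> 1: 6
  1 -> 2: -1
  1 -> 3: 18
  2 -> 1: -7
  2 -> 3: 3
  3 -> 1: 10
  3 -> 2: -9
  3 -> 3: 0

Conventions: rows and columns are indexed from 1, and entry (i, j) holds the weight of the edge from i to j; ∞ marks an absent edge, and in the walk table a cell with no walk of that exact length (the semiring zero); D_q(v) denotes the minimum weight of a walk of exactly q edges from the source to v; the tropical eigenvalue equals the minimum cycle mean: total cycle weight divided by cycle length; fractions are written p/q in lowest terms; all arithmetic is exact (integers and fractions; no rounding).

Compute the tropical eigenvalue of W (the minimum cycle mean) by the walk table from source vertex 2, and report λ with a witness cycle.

q=0: [∞, 0, ∞]
q=1: [-7, ∞, 3]
q=2: [-1, -8, 3]
q=3: [-15, -6, -5]
Optimal cycle mean attained by: cycle 1->2->1, total (-1) + (-7), length 2.
Answer: λ = -4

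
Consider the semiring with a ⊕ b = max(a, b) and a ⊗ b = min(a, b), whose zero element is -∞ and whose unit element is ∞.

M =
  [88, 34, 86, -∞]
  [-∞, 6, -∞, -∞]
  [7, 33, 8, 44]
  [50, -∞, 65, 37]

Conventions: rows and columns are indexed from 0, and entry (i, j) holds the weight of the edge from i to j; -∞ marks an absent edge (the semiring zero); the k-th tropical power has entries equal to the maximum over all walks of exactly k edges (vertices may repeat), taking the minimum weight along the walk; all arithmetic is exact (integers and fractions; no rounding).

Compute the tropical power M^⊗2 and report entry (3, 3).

M^⊗2:
  [88, 34, 86, 44]
  [-∞, 6, -∞, -∞]
  [44, 8, 44, 37]
  [50, 34, 50, 44]
Key observation: the optimum is the walk 3->2->3, with weight 65 min 44 = 44.
Optimal value attained by: walk 3->2->3.
Answer: (M^⊗2)[3][3] = 44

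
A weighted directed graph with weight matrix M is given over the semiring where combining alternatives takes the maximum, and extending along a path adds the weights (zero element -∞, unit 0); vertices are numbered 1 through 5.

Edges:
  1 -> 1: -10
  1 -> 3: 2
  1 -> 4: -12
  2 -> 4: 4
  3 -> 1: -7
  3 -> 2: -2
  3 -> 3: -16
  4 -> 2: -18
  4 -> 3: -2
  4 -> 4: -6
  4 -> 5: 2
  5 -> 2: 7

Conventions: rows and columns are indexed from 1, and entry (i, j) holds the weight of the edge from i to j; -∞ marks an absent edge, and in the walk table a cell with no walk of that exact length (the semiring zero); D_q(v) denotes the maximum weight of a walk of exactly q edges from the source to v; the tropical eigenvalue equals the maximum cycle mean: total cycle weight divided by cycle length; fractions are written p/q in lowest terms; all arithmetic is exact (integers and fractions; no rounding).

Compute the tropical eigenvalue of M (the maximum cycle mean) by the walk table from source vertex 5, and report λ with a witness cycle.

q=0: [-∞, -∞, -∞, -∞, 0]
q=1: [-∞, 7, -∞, -∞, -∞]
q=2: [-∞, -∞, -∞, 11, -∞]
q=3: [-∞, -7, 9, 5, 13]
q=4: [2, 20, 3, -1, 7]
q=5: [-4, 14, 4, 24, 1]
Optimal cycle mean attained by: cycle 2->4->5->2, total 4 + 2 + 7, length 3.
Answer: λ = 13/3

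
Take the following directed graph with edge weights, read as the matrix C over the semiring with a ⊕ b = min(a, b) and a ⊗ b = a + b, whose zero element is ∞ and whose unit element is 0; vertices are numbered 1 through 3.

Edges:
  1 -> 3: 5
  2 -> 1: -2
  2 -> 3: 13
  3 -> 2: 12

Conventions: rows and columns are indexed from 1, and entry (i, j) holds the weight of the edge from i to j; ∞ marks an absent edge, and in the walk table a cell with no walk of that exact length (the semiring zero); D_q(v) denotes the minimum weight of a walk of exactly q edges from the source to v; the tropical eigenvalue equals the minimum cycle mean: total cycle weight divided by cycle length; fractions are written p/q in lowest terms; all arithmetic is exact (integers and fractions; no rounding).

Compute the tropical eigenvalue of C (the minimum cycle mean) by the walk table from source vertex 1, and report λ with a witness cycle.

q=0: [0, ∞, ∞]
q=1: [∞, ∞, 5]
q=2: [∞, 17, ∞]
q=3: [15, ∞, 30]
Optimal cycle mean attained by: cycle 1->3->2->1, total 5 + 12 + (-2), length 3.
Answer: λ = 5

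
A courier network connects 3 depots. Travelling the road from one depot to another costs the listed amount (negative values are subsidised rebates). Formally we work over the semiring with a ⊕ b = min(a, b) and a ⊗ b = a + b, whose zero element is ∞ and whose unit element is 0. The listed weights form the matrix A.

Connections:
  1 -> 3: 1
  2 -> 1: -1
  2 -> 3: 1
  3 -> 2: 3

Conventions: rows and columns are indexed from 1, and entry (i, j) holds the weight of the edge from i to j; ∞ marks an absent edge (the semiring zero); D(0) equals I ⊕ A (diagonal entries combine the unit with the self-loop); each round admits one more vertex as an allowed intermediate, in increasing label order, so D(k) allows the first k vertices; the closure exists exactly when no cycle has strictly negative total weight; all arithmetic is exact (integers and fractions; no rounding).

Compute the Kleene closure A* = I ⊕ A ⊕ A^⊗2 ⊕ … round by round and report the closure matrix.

D(0):
  [0, ∞, 1]
  [-1, 0, 1]
  [∞, 3, 0]
D(1):
  [0, ∞, 1]
  [-1, 0, 0]
  [∞, 3, 0]
D(2):
  [0, ∞, 1]
  [-1, 0, 0]
  [2, 3, 0]
D(3):
  [0, 4, 1]
  [-1, 0, 0]
  [2, 3, 0]
Answer: A* = [[0, 4, 1], [-1, 0, 0], [2, 3, 0]]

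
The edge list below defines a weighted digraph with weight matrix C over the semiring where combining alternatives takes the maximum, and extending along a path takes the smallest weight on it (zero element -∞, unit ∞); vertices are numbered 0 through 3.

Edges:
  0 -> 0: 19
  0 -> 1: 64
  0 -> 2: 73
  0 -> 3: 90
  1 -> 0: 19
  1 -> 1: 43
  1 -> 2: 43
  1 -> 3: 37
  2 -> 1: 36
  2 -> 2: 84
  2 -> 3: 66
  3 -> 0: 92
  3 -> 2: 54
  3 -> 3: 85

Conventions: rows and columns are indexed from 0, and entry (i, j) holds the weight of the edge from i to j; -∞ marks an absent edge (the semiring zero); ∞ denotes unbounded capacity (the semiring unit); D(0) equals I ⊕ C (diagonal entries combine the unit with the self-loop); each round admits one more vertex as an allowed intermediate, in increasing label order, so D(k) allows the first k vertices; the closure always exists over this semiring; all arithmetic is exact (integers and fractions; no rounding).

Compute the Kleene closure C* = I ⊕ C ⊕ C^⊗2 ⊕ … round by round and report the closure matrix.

D(0):
  [∞, 64, 73, 90]
  [19, ∞, 43, 37]
  [-∞, 36, ∞, 66]
  [92, -∞, 54, ∞]
D(1):
  [∞, 64, 73, 90]
  [19, ∞, 43, 37]
  [-∞, 36, ∞, 66]
  [92, 64, 73, ∞]
D(2):
  [∞, 64, 73, 90]
  [19, ∞, 43, 37]
  [19, 36, ∞, 66]
  [92, 64, 73, ∞]
D(3):
  [∞, 64, 73, 90]
  [19, ∞, 43, 43]
  [19, 36, ∞, 66]
  [92, 64, 73, ∞]
D(4):
  [∞, 64, 73, 90]
  [43, ∞, 43, 43]
  [66, 64, ∞, 66]
  [92, 64, 73, ∞]
Answer: C* = [[∞, 64, 73, 90], [43, ∞, 43, 43], [66, 64, ∞, 66], [92, 64, 73, ∞]]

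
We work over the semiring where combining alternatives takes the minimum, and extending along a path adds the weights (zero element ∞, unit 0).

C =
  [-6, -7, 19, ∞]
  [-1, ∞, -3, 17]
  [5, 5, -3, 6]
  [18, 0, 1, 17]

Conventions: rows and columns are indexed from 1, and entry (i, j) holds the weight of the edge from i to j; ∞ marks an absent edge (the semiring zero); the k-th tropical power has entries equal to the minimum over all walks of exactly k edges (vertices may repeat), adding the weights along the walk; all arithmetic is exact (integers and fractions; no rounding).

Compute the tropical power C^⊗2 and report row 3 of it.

C^⊗2:
  [-12, -13, -10, 10]
  [-7, -8, -6, 3]
  [-1, -2, -6, 3]
  [-1, 6, -3, 7]
Answer: row 3 of C^⊗2 = [-1, -2, -6, 3]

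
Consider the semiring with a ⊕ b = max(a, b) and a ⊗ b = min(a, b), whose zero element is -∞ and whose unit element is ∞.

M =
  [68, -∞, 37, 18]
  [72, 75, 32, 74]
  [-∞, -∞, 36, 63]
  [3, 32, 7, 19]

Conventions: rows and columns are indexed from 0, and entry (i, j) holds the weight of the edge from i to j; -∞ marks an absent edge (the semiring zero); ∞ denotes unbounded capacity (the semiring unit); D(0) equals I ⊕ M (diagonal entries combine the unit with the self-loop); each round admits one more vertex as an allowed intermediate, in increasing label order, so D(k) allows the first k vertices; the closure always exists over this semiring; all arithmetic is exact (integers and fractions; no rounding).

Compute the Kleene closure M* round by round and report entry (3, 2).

D(0):
  [∞, -∞, 37, 18]
  [72, ∞, 32, 74]
  [-∞, -∞, ∞, 63]
  [3, 32, 7, ∞]
D(1):
  [∞, -∞, 37, 18]
  [72, ∞, 37, 74]
  [-∞, -∞, ∞, 63]
  [3, 32, 7, ∞]
D(2):
  [∞, -∞, 37, 18]
  [72, ∞, 37, 74]
  [-∞, -∞, ∞, 63]
  [32, 32, 32, ∞]
D(3):
  [∞, -∞, 37, 37]
  [72, ∞, 37, 74]
  [-∞, -∞, ∞, 63]
  [32, 32, 32, ∞]
D(4):
  [∞, 32, 37, 37]
  [72, ∞, 37, 74]
  [32, 32, ∞, 63]
  [32, 32, 32, ∞]
Answer: M*[3][2] = 32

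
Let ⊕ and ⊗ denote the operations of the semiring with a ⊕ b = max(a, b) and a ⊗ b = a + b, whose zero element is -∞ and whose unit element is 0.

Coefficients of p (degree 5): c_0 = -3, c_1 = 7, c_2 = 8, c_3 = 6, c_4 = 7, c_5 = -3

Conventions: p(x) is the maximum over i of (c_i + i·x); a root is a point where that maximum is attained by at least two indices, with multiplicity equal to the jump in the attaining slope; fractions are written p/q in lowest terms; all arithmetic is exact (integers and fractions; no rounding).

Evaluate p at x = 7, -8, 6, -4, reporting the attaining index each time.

p(7) = max(-3+0·7=-3, 7+1·7=14, 8+2·7=22, 6+3·7=27, 7+4·7=35, -3+5·7=32) = 35 (attained by i=4)
p(-8) = max(-3+0·(-8)=-3, 7+1·(-8)=-1, 8+2·(-8)=-8, 6+3·(-8)=-18, 7+4·(-8)=-25, -3+5·(-8)=-43) = -1 (attained by i=1)
p(6) = max(-3+0·6=-3, 7+1·6=13, 8+2·6=20, 6+3·6=24, 7+4·6=31, -3+5·6=27) = 31 (attained by i=4)
p(-4) = max(-3+0·(-4)=-3, 7+1·(-4)=3, 8+2·(-4)=0, 6+3·(-4)=-6, 7+4·(-4)=-9, -3+5·(-4)=-23) = 3 (attained by i=1)
Answer: p(7) = 35; p(-8) = -1; p(6) = 31; p(-4) = 3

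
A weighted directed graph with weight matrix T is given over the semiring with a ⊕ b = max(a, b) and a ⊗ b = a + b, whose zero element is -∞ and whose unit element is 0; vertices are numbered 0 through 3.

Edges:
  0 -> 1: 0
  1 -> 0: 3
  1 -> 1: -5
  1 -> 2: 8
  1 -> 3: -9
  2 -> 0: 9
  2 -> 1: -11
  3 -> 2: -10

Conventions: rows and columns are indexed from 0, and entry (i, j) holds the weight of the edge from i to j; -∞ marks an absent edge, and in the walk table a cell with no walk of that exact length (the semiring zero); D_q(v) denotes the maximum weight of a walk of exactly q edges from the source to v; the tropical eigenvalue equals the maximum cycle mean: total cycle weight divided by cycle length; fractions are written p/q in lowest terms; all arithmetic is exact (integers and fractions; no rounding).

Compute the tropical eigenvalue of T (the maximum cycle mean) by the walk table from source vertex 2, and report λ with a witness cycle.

q=0: [-∞, -∞, 0, -∞]
q=1: [9, -11, -∞, -∞]
q=2: [-8, 9, -3, -20]
q=3: [12, 4, 17, 0]
q=4: [26, 12, 12, -5]
Optimal cycle mean attained by: cycle 0->1->2->0, total 0 + 8 + 9, length 3.
Answer: λ = 17/3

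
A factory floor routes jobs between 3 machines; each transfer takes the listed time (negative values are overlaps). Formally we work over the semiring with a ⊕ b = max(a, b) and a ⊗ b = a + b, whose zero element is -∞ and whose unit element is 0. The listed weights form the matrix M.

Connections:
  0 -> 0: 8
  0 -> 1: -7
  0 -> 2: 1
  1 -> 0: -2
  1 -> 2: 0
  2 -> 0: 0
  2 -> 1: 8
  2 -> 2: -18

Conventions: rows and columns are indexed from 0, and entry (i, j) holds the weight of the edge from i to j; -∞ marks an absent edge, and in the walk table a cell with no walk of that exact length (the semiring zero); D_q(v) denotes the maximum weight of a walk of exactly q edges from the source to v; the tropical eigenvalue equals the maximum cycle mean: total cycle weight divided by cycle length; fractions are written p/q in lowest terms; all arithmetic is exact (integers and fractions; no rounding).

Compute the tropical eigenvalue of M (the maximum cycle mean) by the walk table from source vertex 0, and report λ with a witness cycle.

q=0: [0, -∞, -∞]
q=1: [8, -7, 1]
q=2: [16, 9, 9]
q=3: [24, 17, 17]
Optimal cycle mean attained by: cycle 0->0, total 8, length 1.
Answer: λ = 8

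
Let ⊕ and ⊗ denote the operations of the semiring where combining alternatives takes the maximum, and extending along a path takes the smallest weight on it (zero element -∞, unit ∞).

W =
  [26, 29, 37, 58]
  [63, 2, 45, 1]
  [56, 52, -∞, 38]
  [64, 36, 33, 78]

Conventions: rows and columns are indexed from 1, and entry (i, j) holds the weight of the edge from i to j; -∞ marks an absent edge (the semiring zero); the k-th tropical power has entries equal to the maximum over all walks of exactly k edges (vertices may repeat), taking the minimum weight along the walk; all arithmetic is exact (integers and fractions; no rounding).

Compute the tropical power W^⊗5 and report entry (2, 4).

W^⊗2:
  [58, 37, 33, 58]
  [45, 45, 37, 58]
  [52, 36, 45, 56]
  [64, 36, 37, 78]
W^⊗3:
  [58, 36, 37, 58]
  [58, 37, 45, 58]
  [56, 45, 37, 56]
  [64, 37, 37, 78]
W^⊗4:
  [58, 37, 37, 58]
  [58, 45, 37, 58]
  [56, 37, 45, 56]
  [64, 37, 37, 78]
W^⊗5:
  [58, 37, 37, 58]
  [58, 37, 45, 58]
  [56, 45, 37, 56]
  [64, 37, 37, 78]
Key observation: the optimum is the walk 2->1->4->4->4->4, with weight 63 min 58 min 78 min 78 min 78 = 58.
Optimal value attained by: walk 2->1->4->4->4->4.
Answer: (W^⊗5)[2][4] = 58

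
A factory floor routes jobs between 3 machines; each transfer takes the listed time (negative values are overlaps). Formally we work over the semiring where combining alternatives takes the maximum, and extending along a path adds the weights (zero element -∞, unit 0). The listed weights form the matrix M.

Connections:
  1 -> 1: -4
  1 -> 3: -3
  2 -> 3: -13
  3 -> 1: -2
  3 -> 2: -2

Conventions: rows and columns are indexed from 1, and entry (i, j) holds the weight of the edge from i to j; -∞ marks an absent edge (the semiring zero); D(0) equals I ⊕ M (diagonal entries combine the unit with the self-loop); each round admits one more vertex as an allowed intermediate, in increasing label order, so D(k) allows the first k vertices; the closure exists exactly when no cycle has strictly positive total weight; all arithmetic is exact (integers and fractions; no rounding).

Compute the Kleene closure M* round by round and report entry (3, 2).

D(0):
  [0, -∞, -3]
  [-∞, 0, -13]
  [-2, -2, 0]
D(1):
  [0, -∞, -3]
  [-∞, 0, -13]
  [-2, -2, 0]
D(2):
  [0, -∞, -3]
  [-∞, 0, -13]
  [-2, -2, 0]
D(3):
  [0, -5, -3]
  [-15, 0, -13]
  [-2, -2, 0]
Answer: M*[3][2] = -2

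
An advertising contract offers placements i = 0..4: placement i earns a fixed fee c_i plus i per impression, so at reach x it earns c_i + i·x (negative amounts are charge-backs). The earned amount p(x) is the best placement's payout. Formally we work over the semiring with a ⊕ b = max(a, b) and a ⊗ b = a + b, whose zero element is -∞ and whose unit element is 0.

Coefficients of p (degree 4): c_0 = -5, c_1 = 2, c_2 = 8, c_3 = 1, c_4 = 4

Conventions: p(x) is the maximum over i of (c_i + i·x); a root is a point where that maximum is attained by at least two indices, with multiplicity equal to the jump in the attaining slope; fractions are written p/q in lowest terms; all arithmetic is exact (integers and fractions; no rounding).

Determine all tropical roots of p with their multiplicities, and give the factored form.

hull edge (i=0, c=-5) to (i=1, c=2): slope 7, span 1
hull edge (i=1, c=2) to (i=2, c=8): slope 6, span 1
hull edge (i=2, c=8) to (i=4, c=4): slope -2, span 2
Factored form: p(x) = 4 ⊗ (x ⊕ (-7)) ⊗ (x ⊕ (-6)) ⊗ (x ⊕ 2) ⊗ (x ⊕ 2)
Answer: roots = -7 (mult 1), -6 (mult 1), 2 (mult 2)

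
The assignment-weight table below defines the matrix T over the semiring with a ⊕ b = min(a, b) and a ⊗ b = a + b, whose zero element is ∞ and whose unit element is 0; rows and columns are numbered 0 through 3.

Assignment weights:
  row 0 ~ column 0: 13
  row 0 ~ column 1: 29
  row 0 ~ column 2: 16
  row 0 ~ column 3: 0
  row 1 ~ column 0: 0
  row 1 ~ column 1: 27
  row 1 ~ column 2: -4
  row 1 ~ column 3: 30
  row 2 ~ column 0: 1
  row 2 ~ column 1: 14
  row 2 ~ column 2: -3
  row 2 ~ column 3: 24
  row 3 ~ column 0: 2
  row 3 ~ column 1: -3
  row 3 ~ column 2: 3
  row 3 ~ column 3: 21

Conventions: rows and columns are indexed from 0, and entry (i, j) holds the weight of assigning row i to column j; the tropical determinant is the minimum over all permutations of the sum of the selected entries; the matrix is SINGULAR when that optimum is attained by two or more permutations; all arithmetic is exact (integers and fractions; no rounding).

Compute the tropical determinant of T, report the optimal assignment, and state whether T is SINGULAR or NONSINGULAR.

σ = (0, 1, 2, 3): 13 + 27 + (-3) + 21 = 58
σ = (0, 1, 3, 2): 13 + 27 + 24 + 3 = 67
σ = (0, 2, 1, 3): 13 + (-4) + 14 + 21 = 44
σ = (0, 2, 3, 1): 13 + (-4) + 24 + (-3) = 30
σ = (0, 3, 1, 2): 13 + 30 + 14 + 3 = 60
σ = (0, 3, 2, 1): 13 + 30 + (-3) + (-3) = 37
σ = (1, 0, 2, 3): 29 + 0 + (-3) + 21 = 47
σ = (1, 0, 3, 2): 29 + 0 + 24 + 3 = 56
σ = (1, 2, 0, 3): 29 + (-4) + 1 + 21 = 47
σ = (1, 2, 3, 0): 29 + (-4) + 24 + 2 = 51
σ = (1, 3, 0, 2): 29 + 30 + 1 + 3 = 63
σ = (1, 3, 2, 0): 29 + 30 + (-3) + 2 = 58
σ = (2, 0, 1, 3): 16 + 0 + 14 + 21 = 51
σ = (2, 0, 3, 1): 16 + 0 + 24 + (-3) = 37
σ = (2, 1, 0, 3): 16 + 27 + 1 + 21 = 65
σ = (2, 1, 3, 0): 16 + 27 + 24 + 2 = 69
σ = (2, 3, 0, 1): 16 + 30 + 1 + (-3) = 44
σ = (2, 3, 1, 0): 16 + 30 + 14 + 2 = 62
σ = (3, 0, 1, 2): 0 + 0 + 14 + 3 = 17
σ = (3, 0, 2, 1): 0 + 0 + (-3) + (-3) = -6
σ = (3, 1, 0, 2): 0 + 27 + 1 + 3 = 31
σ = (3, 1, 2, 0): 0 + 27 + (-3) + 2 = 26
σ = (3, 2, 0, 1): 0 + (-4) + 1 + (-3) = -6
σ = (3, 2, 1, 0): 0 + (-4) + 14 + 2 = 12
Optimal value attained by: σ = (3, 0, 2, 1).
Answer: det⊕(T) = -6; verdict: SINGULAR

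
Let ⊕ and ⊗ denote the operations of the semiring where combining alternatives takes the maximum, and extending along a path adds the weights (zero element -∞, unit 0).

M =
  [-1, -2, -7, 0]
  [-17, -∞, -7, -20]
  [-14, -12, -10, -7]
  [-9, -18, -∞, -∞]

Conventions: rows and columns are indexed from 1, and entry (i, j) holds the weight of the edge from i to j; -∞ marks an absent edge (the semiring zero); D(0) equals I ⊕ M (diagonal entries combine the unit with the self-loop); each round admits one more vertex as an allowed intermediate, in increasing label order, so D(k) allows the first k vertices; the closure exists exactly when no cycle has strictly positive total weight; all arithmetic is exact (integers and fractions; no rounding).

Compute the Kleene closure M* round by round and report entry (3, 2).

D(0):
  [0, -2, -7, 0]
  [-17, 0, -7, -20]
  [-14, -12, 0, -7]
  [-9, -18, -∞, 0]
D(1):
  [0, -2, -7, 0]
  [-17, 0, -7, -17]
  [-14, -12, 0, -7]
  [-9, -11, -16, 0]
D(2):
  [0, -2, -7, 0]
  [-17, 0, -7, -17]
  [-14, -12, 0, -7]
  [-9, -11, -16, 0]
D(3):
  [0, -2, -7, 0]
  [-17, 0, -7, -14]
  [-14, -12, 0, -7]
  [-9, -11, -16, 0]
D(4):
  [0, -2, -7, 0]
  [-17, 0, -7, -14]
  [-14, -12, 0, -7]
  [-9, -11, -16, 0]
Answer: M*[3][2] = -12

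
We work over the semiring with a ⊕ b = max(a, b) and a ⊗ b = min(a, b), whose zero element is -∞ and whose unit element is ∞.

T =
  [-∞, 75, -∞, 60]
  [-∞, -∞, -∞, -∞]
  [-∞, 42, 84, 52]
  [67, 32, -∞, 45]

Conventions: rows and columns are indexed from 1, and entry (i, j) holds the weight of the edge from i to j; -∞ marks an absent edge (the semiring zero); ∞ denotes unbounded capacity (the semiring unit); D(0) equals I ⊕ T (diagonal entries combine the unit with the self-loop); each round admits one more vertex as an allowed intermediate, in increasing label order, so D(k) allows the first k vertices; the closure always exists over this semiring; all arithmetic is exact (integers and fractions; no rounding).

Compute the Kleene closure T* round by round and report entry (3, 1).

D(0):
  [∞, 75, -∞, 60]
  [-∞, ∞, -∞, -∞]
  [-∞, 42, ∞, 52]
  [67, 32, -∞, ∞]
D(1):
  [∞, 75, -∞, 60]
  [-∞, ∞, -∞, -∞]
  [-∞, 42, ∞, 52]
  [67, 67, -∞, ∞]
D(2):
  [∞, 75, -∞, 60]
  [-∞, ∞, -∞, -∞]
  [-∞, 42, ∞, 52]
  [67, 67, -∞, ∞]
D(3):
  [∞, 75, -∞, 60]
  [-∞, ∞, -∞, -∞]
  [-∞, 42, ∞, 52]
  [67, 67, -∞, ∞]
D(4):
  [∞, 75, -∞, 60]
  [-∞, ∞, -∞, -∞]
  [52, 52, ∞, 52]
  [67, 67, -∞, ∞]
Answer: T*[3][1] = 52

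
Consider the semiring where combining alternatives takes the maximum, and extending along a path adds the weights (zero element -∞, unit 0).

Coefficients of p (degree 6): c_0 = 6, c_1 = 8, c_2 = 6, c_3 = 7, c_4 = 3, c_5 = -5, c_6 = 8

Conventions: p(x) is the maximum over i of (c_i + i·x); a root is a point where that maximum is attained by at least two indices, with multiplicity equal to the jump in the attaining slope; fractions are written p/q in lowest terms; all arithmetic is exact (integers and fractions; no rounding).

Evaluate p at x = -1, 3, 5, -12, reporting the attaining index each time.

p(-1) = max(6+0·(-1)=6, 8+1·(-1)=7, 6+2·(-1)=4, 7+3·(-1)=4, 3+4·(-1)=-1, -5+5·(-1)=-10, 8+6·(-1)=2) = 7 (attained by i=1)
p(3) = max(6+0·3=6, 8+1·3=11, 6+2·3=12, 7+3·3=16, 3+4·3=15, -5+5·3=10, 8+6·3=26) = 26 (attained by i=6)
p(5) = max(6+0·5=6, 8+1·5=13, 6+2·5=16, 7+3·5=22, 3+4·5=23, -5+5·5=20, 8+6·5=38) = 38 (attained by i=6)
p(-12) = max(6+0·(-12)=6, 8+1·(-12)=-4, 6+2·(-12)=-18, 7+3·(-12)=-29, 3+4·(-12)=-45, -5+5·(-12)=-65, 8+6·(-12)=-64) = 6 (attained by i=0)
Answer: p(-1) = 7; p(3) = 26; p(5) = 38; p(-12) = 6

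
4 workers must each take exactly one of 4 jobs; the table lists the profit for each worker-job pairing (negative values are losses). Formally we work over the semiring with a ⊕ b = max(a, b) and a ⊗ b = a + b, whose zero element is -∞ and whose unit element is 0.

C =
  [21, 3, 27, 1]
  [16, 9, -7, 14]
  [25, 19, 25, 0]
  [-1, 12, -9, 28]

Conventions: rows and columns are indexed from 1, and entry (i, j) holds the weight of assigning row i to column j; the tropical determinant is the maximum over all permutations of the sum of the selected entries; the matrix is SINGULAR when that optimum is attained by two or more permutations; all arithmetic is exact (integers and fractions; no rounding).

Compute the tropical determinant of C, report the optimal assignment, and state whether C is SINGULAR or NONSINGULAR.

σ = (1, 2, 3, 4): 21 + 9 + 25 + 28 = 83
σ = (1, 2, 4, 3): 21 + 9 + 0 + (-9) = 21
σ = (1, 3, 2, 4): 21 + (-7) + 19 + 28 = 61
σ = (1, 3, 4, 2): 21 + (-7) + 0 + 12 = 26
σ = (1, 4, 2, 3): 21 + 14 + 19 + (-9) = 45
σ = (1, 4, 3, 2): 21 + 14 + 25 + 12 = 72
σ = (2, 1, 3, 4): 3 + 16 + 25 + 28 = 72
σ = (2, 1, 4, 3): 3 + 16 + 0 + (-9) = 10
σ = (2, 3, 1, 4): 3 + (-7) + 25 + 28 = 49
σ = (2, 3, 4, 1): 3 + (-7) + 0 + (-1) = -5
σ = (2, 4, 1, 3): 3 + 14 + 25 + (-9) = 33
σ = (2, 4, 3, 1): 3 + 14 + 25 + (-1) = 41
σ = (3, 1, 2, 4): 27 + 16 + 19 + 28 = 90
σ = (3, 1, 4, 2): 27 + 16 + 0 + 12 = 55
σ = (3, 2, 1, 4): 27 + 9 + 25 + 28 = 89
σ = (3, 2, 4, 1): 27 + 9 + 0 + (-1) = 35
σ = (3, 4, 1, 2): 27 + 14 + 25 + 12 = 78
σ = (3, 4, 2, 1): 27 + 14 + 19 + (-1) = 59
σ = (4, 1, 2, 3): 1 + 16 + 19 + (-9) = 27
σ = (4, 1, 3, 2): 1 + 16 + 25 + 12 = 54
σ = (4, 2, 1, 3): 1 + 9 + 25 + (-9) = 26
σ = (4, 2, 3, 1): 1 + 9 + 25 + (-1) = 34
σ = (4, 3, 1, 2): 1 + (-7) + 25 + 12 = 31
σ = (4, 3, 2, 1): 1 + (-7) + 19 + (-1) = 12
Optimal value attained by: σ = (3, 1, 2, 4).
Answer: det⊕(C) = 90; verdict: NONSINGULAR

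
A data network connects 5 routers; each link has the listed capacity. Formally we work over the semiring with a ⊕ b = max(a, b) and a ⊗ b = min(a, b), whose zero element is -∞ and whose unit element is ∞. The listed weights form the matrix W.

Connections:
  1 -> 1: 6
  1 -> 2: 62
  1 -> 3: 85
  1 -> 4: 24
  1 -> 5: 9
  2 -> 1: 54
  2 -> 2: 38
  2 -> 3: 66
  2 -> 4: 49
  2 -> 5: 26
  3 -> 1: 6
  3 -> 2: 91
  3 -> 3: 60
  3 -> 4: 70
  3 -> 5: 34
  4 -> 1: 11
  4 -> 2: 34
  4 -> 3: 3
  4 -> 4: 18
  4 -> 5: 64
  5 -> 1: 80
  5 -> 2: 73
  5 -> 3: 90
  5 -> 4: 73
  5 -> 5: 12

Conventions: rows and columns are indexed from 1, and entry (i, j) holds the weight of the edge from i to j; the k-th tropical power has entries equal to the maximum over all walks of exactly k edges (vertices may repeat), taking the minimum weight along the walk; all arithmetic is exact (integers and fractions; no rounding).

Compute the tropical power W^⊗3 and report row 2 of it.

W^⊗2:
  [54, 85, 62, 70, 34]
  [38, 66, 60, 66, 49]
  [54, 60, 66, 60, 64]
  [64, 64, 64, 64, 26]
  [54, 90, 80, 70, 64]
W^⊗3:
  [54, 62, 66, 62, 64]
  [54, 60, 66, 60, 64]
  [64, 66, 64, 66, 60]
  [54, 64, 64, 64, 64]
  [64, 80, 66, 70, 64]
Answer: row 2 of W^⊗3 = [54, 60, 66, 60, 64]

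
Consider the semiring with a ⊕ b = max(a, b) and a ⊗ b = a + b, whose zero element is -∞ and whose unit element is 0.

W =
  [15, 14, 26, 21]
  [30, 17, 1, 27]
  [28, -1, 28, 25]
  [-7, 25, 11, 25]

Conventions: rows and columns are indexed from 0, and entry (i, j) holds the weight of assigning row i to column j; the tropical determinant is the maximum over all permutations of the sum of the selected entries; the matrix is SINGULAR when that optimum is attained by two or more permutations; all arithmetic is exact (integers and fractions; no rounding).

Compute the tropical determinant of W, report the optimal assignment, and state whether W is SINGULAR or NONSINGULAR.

σ = (0, 1, 2, 3): 15 + 17 + 28 + 25 = 85
σ = (0, 1, 3, 2): 15 + 17 + 25 + 11 = 68
σ = (0, 2, 1, 3): 15 + 1 + (-1) + 25 = 40
σ = (0, 2, 3, 1): 15 + 1 + 25 + 25 = 66
σ = (0, 3, 1, 2): 15 + 27 + (-1) + 11 = 52
σ = (0, 3, 2, 1): 15 + 27 + 28 + 25 = 95
σ = (1, 0, 2, 3): 14 + 30 + 28 + 25 = 97
σ = (1, 0, 3, 2): 14 + 30 + 25 + 11 = 80
σ = (1, 2, 0, 3): 14 + 1 + 28 + 25 = 68
σ = (1, 2, 3, 0): 14 + 1 + 25 + (-7) = 33
σ = (1, 3, 0, 2): 14 + 27 + 28 + 11 = 80
σ = (1, 3, 2, 0): 14 + 27 + 28 + (-7) = 62
σ = (2, 0, 1, 3): 26 + 30 + (-1) + 25 = 80
σ = (2, 0, 3, 1): 26 + 30 + 25 + 25 = 106
σ = (2, 1, 0, 3): 26 + 17 + 28 + 25 = 96
σ = (2, 1, 3, 0): 26 + 17 + 25 + (-7) = 61
σ = (2, 3, 0, 1): 26 + 27 + 28 + 25 = 106
σ = (2, 3, 1, 0): 26 + 27 + (-1) + (-7) = 45
σ = (3, 0, 1, 2): 21 + 30 + (-1) + 11 = 61
σ = (3, 0, 2, 1): 21 + 30 + 28 + 25 = 104
σ = (3, 1, 0, 2): 21 + 17 + 28 + 11 = 77
σ = (3, 1, 2, 0): 21 + 17 + 28 + (-7) = 59
σ = (3, 2, 0, 1): 21 + 1 + 28 + 25 = 75
σ = (3, 2, 1, 0): 21 + 1 + (-1) + (-7) = 14
Optimal value attained by: σ = (2, 0, 3, 1).
Answer: det⊕(W) = 106; verdict: SINGULAR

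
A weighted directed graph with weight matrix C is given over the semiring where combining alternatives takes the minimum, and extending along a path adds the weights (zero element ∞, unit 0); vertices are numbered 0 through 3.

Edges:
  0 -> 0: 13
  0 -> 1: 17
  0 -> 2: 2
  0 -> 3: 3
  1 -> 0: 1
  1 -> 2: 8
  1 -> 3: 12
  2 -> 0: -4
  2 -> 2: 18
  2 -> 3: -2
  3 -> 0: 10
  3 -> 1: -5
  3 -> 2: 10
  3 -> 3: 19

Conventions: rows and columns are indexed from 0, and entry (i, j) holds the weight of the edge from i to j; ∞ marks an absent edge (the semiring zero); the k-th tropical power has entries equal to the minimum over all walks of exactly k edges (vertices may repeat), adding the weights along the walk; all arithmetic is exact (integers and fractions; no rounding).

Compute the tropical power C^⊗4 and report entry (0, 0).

C^⊗2:
  [-2, -2, 13, 0]
  [4, 7, 3, 4]
  [8, -7, -2, -1]
  [-4, 14, 3, 7]
C^⊗3:
  [-1, -5, 0, 1]
  [-1, -1, 6, 1]
  [-6, -6, 1, -4]
  [-1, 2, -2, -1]
C^⊗4:
  [-4, -4, 1, -2]
  [0, -4, 1, 2]
  [-5, -9, -4, -3]
  [-6, -6, 1, -4]
Key observation: the optimum is the walk 0->2->0->2->0, with weight 2 + (-4) + 2 + (-4) = -4.
Optimal value attained by: walk 0->2->0->2->0.
Answer: (C^⊗4)[0][0] = -4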